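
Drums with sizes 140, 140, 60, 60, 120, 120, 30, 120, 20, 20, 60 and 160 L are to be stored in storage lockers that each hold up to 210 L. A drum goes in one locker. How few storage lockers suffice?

6

Total = 160 + 140 + 140 + 120 + 120 + 120 + 60 + 60 + 60 + 30 + 20 + 20 = 1050 L.
Lower bound: ⌈1050/210⌉ = 5 storage lockers.
Also, 6 drums each exceed 105 L, and no two of those can share a locker, so at least 6 storage lockers are needed.
A packing using 6 storage lockers:
  locker 1: 160 + 30 + 20 = 210
  locker 2: 140 + 60 = 200
  locker 3: 140 + 60 = 200
  locker 4: 120 + 60 + 20 = 200
  locker 5: 120 = 120
  locker 6: 120 = 120
This matches the lower bound, so 6 is optimal.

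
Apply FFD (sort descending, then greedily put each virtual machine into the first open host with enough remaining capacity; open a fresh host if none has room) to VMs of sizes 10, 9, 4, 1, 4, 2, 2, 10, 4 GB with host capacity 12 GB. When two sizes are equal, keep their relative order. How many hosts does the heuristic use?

Sorted descending: 10, 10, 9, 4, 4, 4, 2, 2, 1.
  10 → host 1 (new)  [load 10/12]
  10 → host 2 (new)  [load 10/12]
  9 → host 3 (new)  [load 9/12]
  4 → host 4 (new)  [load 4/12]
  4 → host 4  [load 8/12]
  4 → host 4  [load 12/12]
  2 → host 1  [load 12/12]
  2 → host 2  [load 12/12]
  1 → host 3  [load 10/12]
4 hosts opened.

4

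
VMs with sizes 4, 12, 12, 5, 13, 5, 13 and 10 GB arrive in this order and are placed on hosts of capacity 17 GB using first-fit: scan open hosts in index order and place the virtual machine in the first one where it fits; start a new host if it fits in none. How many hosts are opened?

5

  4 → host 1 (new)  [load 4/17]
  12 → host 1  [load 16/17]
  12 → host 2 (new)  [load 12/17]
  5 → host 2  [load 17/17]
  13 → host 3 (new)  [load 13/17]
  5 → host 4 (new)  [load 5/17]
  13 → host 5 (new)  [load 13/17]
  10 → host 4  [load 15/17]
5 hosts opened.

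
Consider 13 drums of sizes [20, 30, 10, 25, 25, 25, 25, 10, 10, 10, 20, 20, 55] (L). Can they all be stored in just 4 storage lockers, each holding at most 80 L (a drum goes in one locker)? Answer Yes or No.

Yes

A valid assignment using 4 storage lockers:
  locker 1: 55 + 25 = 80
  locker 2: 30 + 25 + 25 = 80
  locker 3: 25 + 20 + 20 + 10 = 75
  locker 4: 20 + 10 + 10 + 10 = 50
Every load is within 80 L, so 4 storage lockers suffice.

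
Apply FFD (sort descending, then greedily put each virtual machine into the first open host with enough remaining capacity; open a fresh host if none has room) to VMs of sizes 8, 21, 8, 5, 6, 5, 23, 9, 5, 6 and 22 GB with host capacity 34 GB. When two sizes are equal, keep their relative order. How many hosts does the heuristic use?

4

Sorted descending: 23, 22, 21, 9, 8, 8, 6, 6, 5, 5, 5.
  23 → host 1 (new)  [load 23/34]
  22 → host 2 (new)  [load 22/34]
  21 → host 3 (new)  [load 21/34]
  9 → host 1  [load 32/34]
  8 → host 2  [load 30/34]
  8 → host 3  [load 29/34]
  6 → host 4 (new)  [load 6/34]
  6 → host 4  [load 12/34]
  5 → host 3  [load 34/34]
  5 → host 4  [load 17/34]
  5 → host 4  [load 22/34]
4 hosts opened.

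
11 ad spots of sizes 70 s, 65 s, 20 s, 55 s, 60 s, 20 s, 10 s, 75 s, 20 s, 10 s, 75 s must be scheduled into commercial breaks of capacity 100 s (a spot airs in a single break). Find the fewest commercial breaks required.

6

Total = 75 + 75 + 70 + 65 + 60 + 55 + 20 + 20 + 20 + 10 + 10 = 480 s.
Lower bound: ⌈480/100⌉ = 5 commercial breaks.
Also, 6 ad spots each exceed 50 s, and no two of those can share a break, so at least 6 commercial breaks are needed.
A packing using 6 commercial breaks:
  break 1: 75 + 20 = 95
  break 2: 75 + 20 = 95
  break 3: 70 + 20 + 10 = 100
  break 4: 65 + 10 = 75
  break 5: 60 = 60
  break 6: 55 = 55
This matches the lower bound, so 6 is optimal.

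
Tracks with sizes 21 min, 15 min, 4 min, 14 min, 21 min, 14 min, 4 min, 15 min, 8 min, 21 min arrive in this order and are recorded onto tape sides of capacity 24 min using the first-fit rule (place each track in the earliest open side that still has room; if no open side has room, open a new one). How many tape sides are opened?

7

  21 → side 1 (new)  [load 21/24]
  15 → side 2 (new)  [load 15/24]
  4 → side 2  [load 19/24]
  14 → side 3 (new)  [load 14/24]
  21 → side 4 (new)  [load 21/24]
  14 → side 5 (new)  [load 14/24]
  4 → side 2  [load 23/24]
  15 → side 6 (new)  [load 15/24]
  8 → side 3  [load 22/24]
  21 → side 7 (new)  [load 21/24]
7 tape sides opened.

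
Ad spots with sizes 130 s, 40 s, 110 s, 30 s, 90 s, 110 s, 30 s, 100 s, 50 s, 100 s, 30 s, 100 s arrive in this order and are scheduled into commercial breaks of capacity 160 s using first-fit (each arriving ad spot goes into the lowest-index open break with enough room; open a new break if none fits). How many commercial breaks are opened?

7

  130 → break 1 (new)  [load 130/160]
  40 → break 2 (new)  [load 40/160]
  110 → break 2  [load 150/160]
  30 → break 1  [load 160/160]
  90 → break 3 (new)  [load 90/160]
  110 → break 4 (new)  [load 110/160]
  30 → break 3  [load 120/160]
  100 → break 5 (new)  [load 100/160]
  50 → break 4  [load 160/160]
  100 → break 6 (new)  [load 100/160]
  30 → break 3  [load 150/160]
  100 → break 7 (new)  [load 100/160]
7 commercial breaks opened.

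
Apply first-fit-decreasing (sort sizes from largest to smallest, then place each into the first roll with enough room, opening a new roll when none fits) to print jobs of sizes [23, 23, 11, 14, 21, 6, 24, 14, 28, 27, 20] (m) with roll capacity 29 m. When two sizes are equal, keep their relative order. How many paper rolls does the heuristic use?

Sorted descending: 28, 27, 24, 23, 23, 21, 20, 14, 14, 11, 6.
  28 → roll 1 (new)  [load 28/29]
  27 → roll 2 (new)  [load 27/29]
  24 → roll 3 (new)  [load 24/29]
  23 → roll 4 (new)  [load 23/29]
  23 → roll 5 (new)  [load 23/29]
  21 → roll 6 (new)  [load 21/29]
  20 → roll 7 (new)  [load 20/29]
  14 → roll 8 (new)  [load 14/29]
  14 → roll 8  [load 28/29]
  11 → roll 9 (new)  [load 11/29]
  6 → roll 4  [load 29/29]
9 paper rolls opened.

9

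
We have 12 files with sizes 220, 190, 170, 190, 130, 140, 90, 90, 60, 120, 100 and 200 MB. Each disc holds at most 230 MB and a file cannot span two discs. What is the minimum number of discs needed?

Total = 220 + 200 + 190 + 190 + 170 + 140 + 130 + 120 + 100 + 90 + 90 + 60 = 1700 MB.
Lower bound: ⌈1700/230⌉ = 8 discs.
A packing using 8 discs:
  disc 1: 220 = 220
  disc 2: 200 = 200
  disc 3: 190 = 190
  disc 4: 190 = 190
  disc 5: 170 + 60 = 230
  disc 6: 140 + 90 = 230
  disc 7: 130 + 100 = 230
  disc 8: 120 + 90 = 210
This matches the lower bound, so 8 is optimal.

8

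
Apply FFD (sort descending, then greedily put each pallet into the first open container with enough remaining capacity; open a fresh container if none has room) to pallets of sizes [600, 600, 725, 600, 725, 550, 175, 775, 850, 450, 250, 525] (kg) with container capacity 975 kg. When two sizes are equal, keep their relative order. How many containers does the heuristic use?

Sorted descending: 850, 775, 725, 725, 600, 600, 600, 550, 525, 450, 250, 175.
  850 → container 1 (new)  [load 850/975]
  775 → container 2 (new)  [load 775/975]
  725 → container 3 (new)  [load 725/975]
  725 → container 4 (new)  [load 725/975]
  600 → container 5 (new)  [load 600/975]
  600 → container 6 (new)  [load 600/975]
  600 → container 7 (new)  [load 600/975]
  550 → container 8 (new)  [load 550/975]
  525 → container 9 (new)  [load 525/975]
  450 → container 9  [load 975/975]
  250 → container 3  [load 975/975]
  175 → container 2  [load 950/975]
9 containers opened.

9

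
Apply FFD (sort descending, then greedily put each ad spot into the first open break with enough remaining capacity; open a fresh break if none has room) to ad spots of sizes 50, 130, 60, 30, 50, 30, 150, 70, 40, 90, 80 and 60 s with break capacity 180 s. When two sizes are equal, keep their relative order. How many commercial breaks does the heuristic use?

5

Sorted descending: 150, 130, 90, 80, 70, 60, 60, 50, 50, 40, 30, 30.
  150 → break 1 (new)  [load 150/180]
  130 → break 2 (new)  [load 130/180]
  90 → break 3 (new)  [load 90/180]
  80 → break 3  [load 170/180]
  70 → break 4 (new)  [load 70/180]
  60 → break 4  [load 130/180]
  60 → break 5 (new)  [load 60/180]
  50 → break 2  [load 180/180]
  50 → break 4  [load 180/180]
  40 → break 5  [load 100/180]
  30 → break 1  [load 180/180]
  30 → break 5  [load 130/180]
5 commercial breaks opened.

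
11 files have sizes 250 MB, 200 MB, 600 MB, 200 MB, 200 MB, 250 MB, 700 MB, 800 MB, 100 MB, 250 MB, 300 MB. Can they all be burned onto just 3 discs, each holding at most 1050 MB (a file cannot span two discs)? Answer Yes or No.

Total = 3850 MB; ⌈3850/1050⌉ = 4.
At least 4 discs are required, but only 3 are allowed.

No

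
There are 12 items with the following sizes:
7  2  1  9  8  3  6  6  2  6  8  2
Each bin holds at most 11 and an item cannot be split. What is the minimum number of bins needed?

Total = 9 + 8 + 8 + 7 + 6 + 6 + 6 + 3 + 2 + 2 + 2 + 1 = 60.
Lower bound: ⌈60/11⌉ = 6 bins.
Also, 7 items each exceed 11/2, and no two of those can share a bin, so at least 7 bins are needed.
A packing using 7 bins:
  bin 1: 9 + 2 = 11
  bin 2: 8 + 3 = 11
  bin 3: 8 + 2 + 1 = 11
  bin 4: 7 + 2 = 9
  bin 5: 6 = 6
  bin 6: 6 = 6
  bin 7: 6 = 6
This matches the lower bound, so 7 is optimal.

7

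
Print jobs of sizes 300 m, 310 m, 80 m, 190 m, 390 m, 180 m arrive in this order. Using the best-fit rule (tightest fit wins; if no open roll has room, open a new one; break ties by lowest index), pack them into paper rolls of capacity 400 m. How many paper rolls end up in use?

  300 → roll 1 (new)  [load 300/400]
  310 → roll 2 (new)  [load 310/400]
  80 → roll 2  [load 390/400]
  190 → roll 3 (new)  [load 190/400]
  390 → roll 4 (new)  [load 390/400]
  180 → roll 3  [load 370/400]
4 paper rolls opened.

4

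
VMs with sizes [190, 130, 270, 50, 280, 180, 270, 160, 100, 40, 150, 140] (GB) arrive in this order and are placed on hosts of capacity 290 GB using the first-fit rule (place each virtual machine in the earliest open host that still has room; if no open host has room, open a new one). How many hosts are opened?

  190 → host 1 (new)  [load 190/290]
  130 → host 2 (new)  [load 130/290]
  270 → host 3 (new)  [load 270/290]
  50 → host 1  [load 240/290]
  280 → host 4 (new)  [load 280/290]
  180 → host 5 (new)  [load 180/290]
  270 → host 6 (new)  [load 270/290]
  160 → host 2  [load 290/290]
  100 → host 5  [load 280/290]
  40 → host 1  [load 280/290]
  150 → host 7 (new)  [load 150/290]
  140 → host 7  [load 290/290]
7 hosts opened.

7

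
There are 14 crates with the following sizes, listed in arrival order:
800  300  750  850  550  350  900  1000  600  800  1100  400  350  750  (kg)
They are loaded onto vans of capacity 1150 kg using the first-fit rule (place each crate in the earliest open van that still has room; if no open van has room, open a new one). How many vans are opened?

  800 → van 1 (new)  [load 800/1150]
  300 → van 1  [load 1100/1150]
  750 → van 2 (new)  [load 750/1150]
  850 → van 3 (new)  [load 850/1150]
  550 → van 4 (new)  [load 550/1150]
  350 → van 2  [load 1100/1150]
  900 → van 5 (new)  [load 900/1150]
  1000 → van 6 (new)  [load 1000/1150]
  600 → van 4  [load 1150/1150]
  800 → van 7 (new)  [load 800/1150]
  1100 → van 8 (new)  [load 1100/1150]
  400 → van 9 (new)  [load 400/1150]
  350 → van 7  [load 1150/1150]
  750 → van 9  [load 1150/1150]
9 vans opened.

9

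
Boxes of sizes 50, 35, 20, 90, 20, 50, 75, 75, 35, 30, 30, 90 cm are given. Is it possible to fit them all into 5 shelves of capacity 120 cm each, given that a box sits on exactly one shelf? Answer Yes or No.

Total = 600 cm; ⌈600/120⌉ = 5.
The bound of 5 does not rule out 5, but exhaustive search shows no assignment into 5 shelves of capacity 120 cm exists — the minimum is 6.

No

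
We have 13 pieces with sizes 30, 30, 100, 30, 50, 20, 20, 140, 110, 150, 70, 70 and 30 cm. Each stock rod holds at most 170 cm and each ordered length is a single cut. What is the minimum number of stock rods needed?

Total = 150 + 140 + 110 + 100 + 70 + 70 + 50 + 30 + 30 + 30 + 30 + 20 + 20 = 850 cm.
Lower bound: ⌈850/170⌉ = 5 stock rods.
A packing using 5 stock rods:
  stock rod 1: 150 + 20 = 170
  stock rod 2: 140 + 30 = 170
  stock rod 3: 110 + 30 + 30 = 170
  stock rod 4: 100 + 70 = 170
  stock rod 5: 70 + 50 + 30 + 20 = 170
This matches the lower bound, so 5 is optimal.

5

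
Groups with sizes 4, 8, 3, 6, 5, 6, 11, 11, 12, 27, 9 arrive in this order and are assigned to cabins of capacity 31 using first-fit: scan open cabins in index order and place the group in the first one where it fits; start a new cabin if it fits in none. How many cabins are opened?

4

  4 → cabin 1 (new)  [load 4/31]
  8 → cabin 1  [load 12/31]
  3 → cabin 1  [load 15/31]
  6 → cabin 1  [load 21/31]
  5 → cabin 1  [load 26/31]
  6 → cabin 2 (new)  [load 6/31]
  11 → cabin 2  [load 17/31]
  11 → cabin 2  [load 28/31]
  12 → cabin 3 (new)  [load 12/31]
  27 → cabin 4 (new)  [load 27/31]
  9 → cabin 3  [load 21/31]
4 cabins opened.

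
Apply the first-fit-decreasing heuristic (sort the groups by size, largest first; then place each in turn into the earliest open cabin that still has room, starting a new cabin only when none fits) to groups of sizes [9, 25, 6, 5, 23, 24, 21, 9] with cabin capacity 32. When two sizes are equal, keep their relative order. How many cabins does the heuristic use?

Sorted descending: 25, 24, 23, 21, 9, 9, 6, 5.
  25 → cabin 1 (new)  [load 25/32]
  24 → cabin 2 (new)  [load 24/32]
  23 → cabin 3 (new)  [load 23/32]
  21 → cabin 4 (new)  [load 21/32]
  9 → cabin 3  [load 32/32]
  9 → cabin 4  [load 30/32]
  6 → cabin 1  [load 31/32]
  5 → cabin 2  [load 29/32]
4 cabins opened.

4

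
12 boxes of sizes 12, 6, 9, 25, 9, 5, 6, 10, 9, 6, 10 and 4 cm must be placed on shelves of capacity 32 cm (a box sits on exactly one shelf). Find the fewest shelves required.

Total = 25 + 12 + 10 + 10 + 9 + 9 + 9 + 6 + 6 + 6 + 5 + 4 = 111 cm.
Lower bound: ⌈111/32⌉ = 4 shelves.
A packing using 4 shelves:
  shelf 1: 25 + 6 = 31
  shelf 2: 12 + 10 + 10 = 32
  shelf 3: 9 + 9 + 9 + 5 = 32
  shelf 4: 6 + 6 + 4 = 16
This matches the lower bound, so 4 is optimal.

4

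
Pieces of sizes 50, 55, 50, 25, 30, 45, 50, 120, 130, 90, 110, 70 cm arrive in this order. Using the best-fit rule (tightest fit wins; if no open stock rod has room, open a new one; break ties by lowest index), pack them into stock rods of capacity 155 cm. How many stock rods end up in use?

7

  50 → stock rod 1 (new)  [load 50/155]
  55 → stock rod 1  [load 105/155]
  50 → stock rod 1  [load 155/155]
  25 → stock rod 2 (new)  [load 25/155]
  30 → stock rod 2  [load 55/155]
  45 → stock rod 2  [load 100/155]
  50 → stock rod 2  [load 150/155]
  120 → stock rod 3 (new)  [load 120/155]
  130 → stock rod 4 (new)  [load 130/155]
  90 → stock rod 5 (new)  [load 90/155]
  110 → stock rod 6 (new)  [load 110/155]
  70 → stock rod 7 (new)  [load 70/155]
7 stock rods opened.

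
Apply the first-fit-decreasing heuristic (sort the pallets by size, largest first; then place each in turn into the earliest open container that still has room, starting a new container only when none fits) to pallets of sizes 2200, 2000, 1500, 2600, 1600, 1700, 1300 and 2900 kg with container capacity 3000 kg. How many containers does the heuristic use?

7

Sorted descending: 2900, 2600, 2200, 2000, 1700, 1600, 1500, 1300.
  2900 → container 1 (new)  [load 2900/3000]
  2600 → container 2 (new)  [load 2600/3000]
  2200 → container 3 (new)  [load 2200/3000]
  2000 → container 4 (new)  [load 2000/3000]
  1700 → container 5 (new)  [load 1700/3000]
  1600 → container 6 (new)  [load 1600/3000]
  1500 → container 7 (new)  [load 1500/3000]
  1300 → container 5  [load 3000/3000]
7 containers opened.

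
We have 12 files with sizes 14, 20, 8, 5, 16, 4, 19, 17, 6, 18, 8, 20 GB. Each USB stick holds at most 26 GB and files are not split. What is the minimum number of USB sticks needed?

7

Total = 20 + 20 + 19 + 18 + 17 + 16 + 14 + 8 + 8 + 6 + 5 + 4 = 155 GB.
Lower bound: ⌈155/26⌉ = 6 USB sticks.
Also, 7 files each exceed 13 GB, and no two of those can share a USB stick, so at least 7 USB sticks are needed.
A packing using 7 USB sticks:
  USB stick 1: 20 + 6 = 26
  USB stick 2: 20 + 5 = 25
  USB stick 3: 19 + 4 = 23
  USB stick 4: 18 + 8 = 26
  USB stick 5: 17 + 8 = 25
  USB stick 6: 16 = 16
  USB stick 7: 14 = 14
This matches the lower bound, so 7 is optimal.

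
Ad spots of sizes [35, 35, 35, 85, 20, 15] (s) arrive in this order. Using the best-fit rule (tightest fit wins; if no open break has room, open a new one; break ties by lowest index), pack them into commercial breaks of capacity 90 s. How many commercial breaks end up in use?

3

  35 → break 1 (new)  [load 35/90]
  35 → break 1  [load 70/90]
  35 → break 2 (new)  [load 35/90]
  85 → break 3 (new)  [load 85/90]
  20 → break 1  [load 90/90]
  15 → break 2  [load 50/90]
3 commercial breaks opened.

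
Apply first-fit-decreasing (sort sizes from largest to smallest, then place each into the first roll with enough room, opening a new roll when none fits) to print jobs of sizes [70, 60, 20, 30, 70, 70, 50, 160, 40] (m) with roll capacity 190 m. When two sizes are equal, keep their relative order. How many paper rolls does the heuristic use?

3

Sorted descending: 160, 70, 70, 70, 60, 50, 40, 30, 20.
  160 → roll 1 (new)  [load 160/190]
  70 → roll 2 (new)  [load 70/190]
  70 → roll 2  [load 140/190]
  70 → roll 3 (new)  [load 70/190]
  60 → roll 3  [load 130/190]
  50 → roll 2  [load 190/190]
  40 → roll 3  [load 170/190]
  30 → roll 1  [load 190/190]
  20 → roll 3  [load 190/190]
3 paper rolls opened.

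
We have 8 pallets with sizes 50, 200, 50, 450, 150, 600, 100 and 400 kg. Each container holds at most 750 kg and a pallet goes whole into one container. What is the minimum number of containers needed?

3

Total = 600 + 450 + 400 + 200 + 150 + 100 + 50 + 50 = 2000 kg.
Lower bound: ⌈2000/750⌉ = 3 containers.
A packing using 3 containers:
  container 1: 600 + 150 = 750
  container 2: 450 + 200 + 100 = 750
  container 3: 400 + 50 + 50 = 500
This matches the lower bound, so 3 is optimal.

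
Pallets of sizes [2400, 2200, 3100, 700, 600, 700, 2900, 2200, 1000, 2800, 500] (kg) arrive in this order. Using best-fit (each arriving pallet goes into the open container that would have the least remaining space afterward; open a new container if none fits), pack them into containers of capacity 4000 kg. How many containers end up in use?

  2400 → container 1 (new)  [load 2400/4000]
  2200 → container 2 (new)  [load 2200/4000]
  3100 → container 3 (new)  [load 3100/4000]
  700 → container 3  [load 3800/4000]
  600 → container 1  [load 3000/4000]
  700 → container 1  [load 3700/4000]
  2900 → container 4 (new)  [load 2900/4000]
  2200 → container 5 (new)  [load 2200/4000]
  1000 → container 4  [load 3900/4000]
  2800 → container 6 (new)  [load 2800/4000]
  500 → container 6  [load 3300/4000]
6 containers opened.

6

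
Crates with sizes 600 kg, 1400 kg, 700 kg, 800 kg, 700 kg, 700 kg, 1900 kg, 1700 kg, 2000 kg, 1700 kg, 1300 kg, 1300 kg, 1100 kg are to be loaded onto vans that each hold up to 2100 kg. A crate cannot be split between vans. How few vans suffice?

Total = 2000 + 1900 + 1700 + 1700 + 1400 + 1300 + 1300 + 1100 + 800 + 700 + 700 + 700 + 600 = 15900 kg.
Lower bound: ⌈15900/2100⌉ = 8 vans.
A packing using 9 vans:
  van 1: 2000 = 2000
  van 2: 1900 = 1900
  van 3: 1700 = 1700
  van 4: 1700 = 1700
  van 5: 1400 + 700 = 2100
  van 6: 1300 + 800 = 2100
  van 7: 1300 + 700 = 2000
  van 8: 1100 + 700 = 1800
  van 9: 600 = 600
No arrangement into 8 vans stays within capacity, so 9 is optimal.

9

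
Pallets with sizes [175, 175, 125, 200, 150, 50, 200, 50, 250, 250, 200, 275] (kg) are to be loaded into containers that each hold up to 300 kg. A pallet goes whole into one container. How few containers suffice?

Total = 275 + 250 + 250 + 200 + 200 + 200 + 175 + 175 + 150 + 125 + 50 + 50 = 2100 kg.
Lower bound: ⌈2100/300⌉ = 7 containers.
Also, 8 pallets each exceed 150 kg, and no two of those can share a container, so at least 8 containers are needed.
A packing using 9 containers:
  container 1: 275 = 275
  container 2: 250 + 50 = 300
  container 3: 250 + 50 = 300
  container 4: 200 = 200
  container 5: 200 = 200
  container 6: 200 = 200
  container 7: 175 + 125 = 300
  container 8: 175 = 175
  container 9: 150 = 150
No arrangement into 8 containers stays within capacity, so 9 is optimal.

9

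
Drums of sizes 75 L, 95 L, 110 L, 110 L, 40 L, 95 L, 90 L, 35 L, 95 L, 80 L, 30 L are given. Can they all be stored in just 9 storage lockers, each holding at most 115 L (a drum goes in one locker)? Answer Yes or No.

A valid assignment using 9 storage lockers:
  locker 1: 110 = 110
  locker 2: 110 = 110
  locker 3: 95 = 95
  locker 4: 95 = 95
  locker 5: 95 = 95
  locker 6: 90 = 90
  locker 7: 80 + 35 = 115
  locker 8: 75 + 40 = 115
  locker 9: 30 = 30
Every load is within 115 L, so 9 storage lockers suffice.

Yes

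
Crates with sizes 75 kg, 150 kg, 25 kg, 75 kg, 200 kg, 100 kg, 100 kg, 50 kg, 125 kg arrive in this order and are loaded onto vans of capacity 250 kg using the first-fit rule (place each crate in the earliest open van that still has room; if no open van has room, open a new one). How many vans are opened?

4

  75 → van 1 (new)  [load 75/250]
  150 → van 1  [load 225/250]
  25 → van 1  [load 250/250]
  75 → van 2 (new)  [load 75/250]
  200 → van 3 (new)  [load 200/250]
  100 → van 2  [load 175/250]
  100 → van 4 (new)  [load 100/250]
  50 → van 2  [load 225/250]
  125 → van 4  [load 225/250]
4 vans opened.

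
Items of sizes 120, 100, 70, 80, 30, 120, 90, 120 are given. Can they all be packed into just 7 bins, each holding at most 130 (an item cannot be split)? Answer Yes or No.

Yes

A valid assignment using 7 bins:
  bin 1: 120 = 120
  bin 2: 120 = 120
  bin 3: 120 = 120
  bin 4: 100 + 30 = 130
  bin 5: 90 = 90
  bin 6: 80 = 80
  bin 7: 70 = 70
Every load is within 130, so 7 bins suffice.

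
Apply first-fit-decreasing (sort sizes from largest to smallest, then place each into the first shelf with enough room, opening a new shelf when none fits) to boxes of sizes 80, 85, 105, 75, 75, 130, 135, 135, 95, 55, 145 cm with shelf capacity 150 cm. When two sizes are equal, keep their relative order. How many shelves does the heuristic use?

Sorted descending: 145, 135, 135, 130, 105, 95, 85, 80, 75, 75, 55.
  145 → shelf 1 (new)  [load 145/150]
  135 → shelf 2 (new)  [load 135/150]
  135 → shelf 3 (new)  [load 135/150]
  130 → shelf 4 (new)  [load 130/150]
  105 → shelf 5 (new)  [load 105/150]
  95 → shelf 6 (new)  [load 95/150]
  85 → shelf 7 (new)  [load 85/150]
  80 → shelf 8 (new)  [load 80/150]
  75 → shelf 9 (new)  [load 75/150]
  75 → shelf 9  [load 150/150]
  55 → shelf 6  [load 150/150]
9 shelves opened.

9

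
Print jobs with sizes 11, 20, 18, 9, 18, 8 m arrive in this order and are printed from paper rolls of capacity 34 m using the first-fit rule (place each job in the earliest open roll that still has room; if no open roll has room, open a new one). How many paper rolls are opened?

3

  11 → roll 1 (new)  [load 11/34]
  20 → roll 1  [load 31/34]
  18 → roll 2 (new)  [load 18/34]
  9 → roll 2  [load 27/34]
  18 → roll 3 (new)  [load 18/34]
  8 → roll 3  [load 26/34]
3 paper rolls opened.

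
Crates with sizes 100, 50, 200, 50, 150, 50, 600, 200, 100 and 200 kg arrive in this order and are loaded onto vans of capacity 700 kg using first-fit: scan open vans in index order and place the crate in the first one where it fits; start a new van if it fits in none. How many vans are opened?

  100 → van 1 (new)  [load 100/700]
  50 → van 1  [load 150/700]
  200 → van 1  [load 350/700]
  50 → van 1  [load 400/700]
  150 → van 1  [load 550/700]
  50 → van 1  [load 600/700]
  600 → van 2 (new)  [load 600/700]
  200 → van 3 (new)  [load 200/700]
  100 → van 1  [load 700/700]
  200 → van 3  [load 400/700]
3 vans opened.

3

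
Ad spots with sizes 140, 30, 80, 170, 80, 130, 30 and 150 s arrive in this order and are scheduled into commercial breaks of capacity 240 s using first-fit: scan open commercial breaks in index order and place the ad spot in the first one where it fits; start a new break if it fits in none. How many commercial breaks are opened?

5

  140 → break 1 (new)  [load 140/240]
  30 → break 1  [load 170/240]
  80 → break 2 (new)  [load 80/240]
  170 → break 3 (new)  [load 170/240]
  80 → break 2  [load 160/240]
  130 → break 4 (new)  [load 130/240]
  30 → break 1  [load 200/240]
  150 → break 5 (new)  [load 150/240]
5 commercial breaks opened.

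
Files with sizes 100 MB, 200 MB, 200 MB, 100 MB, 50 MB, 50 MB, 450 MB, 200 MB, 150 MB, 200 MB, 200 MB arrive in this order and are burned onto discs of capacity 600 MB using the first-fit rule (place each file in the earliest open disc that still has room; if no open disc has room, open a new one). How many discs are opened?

4

  100 → disc 1 (new)  [load 100/600]
  200 → disc 1  [load 300/600]
  200 → disc 1  [load 500/600]
  100 → disc 1  [load 600/600]
  50 → disc 2 (new)  [load 50/600]
  50 → disc 2  [load 100/600]
  450 → disc 2  [load 550/600]
  200 → disc 3 (new)  [load 200/600]
  150 → disc 3  [load 350/600]
  200 → disc 3  [load 550/600]
  200 → disc 4 (new)  [load 200/600]
4 discs opened.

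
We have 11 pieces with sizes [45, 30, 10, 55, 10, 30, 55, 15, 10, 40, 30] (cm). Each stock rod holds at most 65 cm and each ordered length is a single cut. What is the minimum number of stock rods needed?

Total = 55 + 55 + 45 + 40 + 30 + 30 + 30 + 15 + 10 + 10 + 10 = 330 cm.
Lower bound: ⌈330/65⌉ = 6 stock rods.
A packing using 6 stock rods:
  stock rod 1: 55 + 10 = 65
  stock rod 2: 55 + 10 = 65
  stock rod 3: 45 + 15 = 60
  stock rod 4: 40 + 10 = 50
  stock rod 5: 30 + 30 = 60
  stock rod 6: 30 = 30
This matches the lower bound, so 6 is optimal.

6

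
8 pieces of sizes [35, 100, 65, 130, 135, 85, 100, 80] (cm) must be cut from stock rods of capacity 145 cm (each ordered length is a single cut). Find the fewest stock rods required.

Total = 135 + 130 + 100 + 100 + 85 + 80 + 65 + 35 = 730 cm.
Lower bound: ⌈730/145⌉ = 6 stock rods.
A packing using 6 stock rods:
  stock rod 1: 135 = 135
  stock rod 2: 130 = 130
  stock rod 3: 100 + 35 = 135
  stock rod 4: 100 = 100
  stock rod 5: 85 = 85
  stock rod 6: 80 + 65 = 145
This matches the lower bound, so 6 is optimal.

6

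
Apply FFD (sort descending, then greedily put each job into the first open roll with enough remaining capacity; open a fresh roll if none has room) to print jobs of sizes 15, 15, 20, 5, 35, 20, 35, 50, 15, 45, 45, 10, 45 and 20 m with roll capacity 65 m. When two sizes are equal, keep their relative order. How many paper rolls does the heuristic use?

6

Sorted descending: 50, 45, 45, 45, 35, 35, 20, 20, 20, 15, 15, 15, 10, 5.
  50 → roll 1 (new)  [load 50/65]
  45 → roll 2 (new)  [load 45/65]
  45 → roll 3 (new)  [load 45/65]
  45 → roll 4 (new)  [load 45/65]
  35 → roll 5 (new)  [load 35/65]
  35 → roll 6 (new)  [load 35/65]
  20 → roll 2  [load 65/65]
  20 → roll 3  [load 65/65]
  20 → roll 4  [load 65/65]
  15 → roll 1  [load 65/65]
  15 → roll 5  [load 50/65]
  15 → roll 5  [load 65/65]
  10 → roll 6  [load 45/65]
  5 → roll 6  [load 50/65]
6 paper rolls opened.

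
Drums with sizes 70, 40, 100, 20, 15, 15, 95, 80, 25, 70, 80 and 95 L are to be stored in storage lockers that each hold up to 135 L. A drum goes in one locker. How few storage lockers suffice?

7

Total = 100 + 95 + 95 + 80 + 80 + 70 + 70 + 40 + 25 + 20 + 15 + 15 = 705 L.
Lower bound: ⌈705/135⌉ = 6 storage lockers.
Also, 7 drums each exceed 135/2 L, and no two of those can share a locker, so at least 7 storage lockers are needed.
A packing using 7 storage lockers:
  locker 1: 100 + 25 = 125
  locker 2: 95 + 40 = 135
  locker 3: 95 + 20 + 15 = 130
  locker 4: 80 + 15 = 95
  locker 5: 80 = 80
  locker 6: 70 = 70
  locker 7: 70 = 70
This matches the lower bound, so 7 is optimal.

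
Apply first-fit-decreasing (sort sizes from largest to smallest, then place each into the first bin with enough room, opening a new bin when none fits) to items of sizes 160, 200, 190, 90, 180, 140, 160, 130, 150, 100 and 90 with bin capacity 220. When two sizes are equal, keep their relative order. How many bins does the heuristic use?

9

Sorted descending: 200, 190, 180, 160, 160, 150, 140, 130, 100, 90, 90.
  200 → bin 1 (new)  [load 200/220]
  190 → bin 2 (new)  [load 190/220]
  180 → bin 3 (new)  [load 180/220]
  160 → bin 4 (new)  [load 160/220]
  160 → bin 5 (new)  [load 160/220]
  150 → bin 6 (new)  [load 150/220]
  140 → bin 7 (new)  [load 140/220]
  130 → bin 8 (new)  [load 130/220]
  100 → bin 9 (new)  [load 100/220]
  90 → bin 8  [load 220/220]
  90 → bin 9  [load 190/220]
9 bins opened.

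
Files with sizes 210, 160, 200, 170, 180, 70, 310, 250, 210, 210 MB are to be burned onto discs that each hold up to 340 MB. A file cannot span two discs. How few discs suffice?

Total = 310 + 250 + 210 + 210 + 210 + 200 + 180 + 170 + 160 + 70 = 1970 MB.
Lower bound: ⌈1970/340⌉ = 6 discs.
Also, 7 files each exceed 170 MB, and no two of those can share a disc, so at least 7 discs are needed.
A packing using 8 discs:
  disc 1: 310 = 310
  disc 2: 250 + 70 = 320
  disc 3: 210 = 210
  disc 4: 210 = 210
  disc 5: 210 = 210
  disc 6: 200 = 200
  disc 7: 180 + 160 = 340
  disc 8: 170 = 170
No arrangement into 7 discs stays within capacity, so 8 is optimal.

8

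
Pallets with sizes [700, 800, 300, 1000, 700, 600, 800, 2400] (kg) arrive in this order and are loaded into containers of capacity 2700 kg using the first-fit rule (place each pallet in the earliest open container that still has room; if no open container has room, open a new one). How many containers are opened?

3

  700 → container 1 (new)  [load 700/2700]
  800 → container 1  [load 1500/2700]
  300 → container 1  [load 1800/2700]
  1000 → container 2 (new)  [load 1000/2700]
  700 → container 1  [load 2500/2700]
  600 → container 2  [load 1600/2700]
  800 → container 2  [load 2400/2700]
  2400 → container 3 (new)  [load 2400/2700]
3 containers opened.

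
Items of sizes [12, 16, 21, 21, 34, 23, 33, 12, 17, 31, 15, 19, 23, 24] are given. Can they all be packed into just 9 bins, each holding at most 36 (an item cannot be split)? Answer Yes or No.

No

Total = 301; ⌈301/36⌉ = 9.
The bound of 9 does not rule out 9, but exhaustive search shows no assignment into 9 bins of capacity 36 exists — the minimum is 10.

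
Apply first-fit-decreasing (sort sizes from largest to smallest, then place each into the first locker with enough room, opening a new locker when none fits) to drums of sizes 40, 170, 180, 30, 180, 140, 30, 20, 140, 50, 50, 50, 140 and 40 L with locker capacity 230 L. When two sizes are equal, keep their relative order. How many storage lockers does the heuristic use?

6

Sorted descending: 180, 180, 170, 140, 140, 140, 50, 50, 50, 40, 40, 30, 30, 20.
  180 → locker 1 (new)  [load 180/230]
  180 → locker 2 (new)  [load 180/230]
  170 → locker 3 (new)  [load 170/230]
  140 → locker 4 (new)  [load 140/230]
  140 → locker 5 (new)  [load 140/230]
  140 → locker 6 (new)  [load 140/230]
  50 → locker 1  [load 230/230]
  50 → locker 2  [load 230/230]
  50 → locker 3  [load 220/230]
  40 → locker 4  [load 180/230]
  40 → locker 4  [load 220/230]
  30 → locker 5  [load 170/230]
  30 → locker 5  [load 200/230]
  20 → locker 5  [load 220/230]
6 storage lockers opened.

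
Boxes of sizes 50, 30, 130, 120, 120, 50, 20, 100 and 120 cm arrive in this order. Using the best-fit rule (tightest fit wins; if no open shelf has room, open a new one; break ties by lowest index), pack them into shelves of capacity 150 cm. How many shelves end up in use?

  50 → shelf 1 (new)  [load 50/150]
  30 → shelf 1  [load 80/150]
  130 → shelf 2 (new)  [load 130/150]
  120 → shelf 3 (new)  [load 120/150]
  120 → shelf 4 (new)  [load 120/150]
  50 → shelf 1  [load 130/150]
  20 → shelf 1  [load 150/150]
  100 → shelf 5 (new)  [load 100/150]
  120 → shelf 6 (new)  [load 120/150]
6 shelves opened.

6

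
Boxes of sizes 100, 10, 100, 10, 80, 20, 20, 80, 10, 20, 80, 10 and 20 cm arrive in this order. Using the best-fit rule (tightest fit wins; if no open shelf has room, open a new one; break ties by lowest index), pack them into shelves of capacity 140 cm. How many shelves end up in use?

  100 → shelf 1 (new)  [load 100/140]
  10 → shelf 1  [load 110/140]
  100 → shelf 2 (new)  [load 100/140]
  10 → shelf 1  [load 120/140]
  80 → shelf 3 (new)  [load 80/140]
  20 → shelf 1  [load 140/140]
  20 → shelf 2  [load 120/140]
  80 → shelf 4 (new)  [load 80/140]
  10 → shelf 2  [load 130/140]
  20 → shelf 3  [load 100/140]
  80 → shelf 5 (new)  [load 80/140]
  10 → shelf 2  [load 140/140]
  20 → shelf 3  [load 120/140]
5 shelves opened.

5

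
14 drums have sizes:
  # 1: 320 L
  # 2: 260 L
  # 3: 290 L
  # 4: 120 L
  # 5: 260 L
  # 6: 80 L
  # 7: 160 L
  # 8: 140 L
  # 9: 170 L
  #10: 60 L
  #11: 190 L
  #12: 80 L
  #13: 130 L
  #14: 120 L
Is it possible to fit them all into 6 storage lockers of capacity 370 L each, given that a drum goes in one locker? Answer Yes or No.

Total = 2380 L; ⌈2380/370⌉ = 7.
At least 7 storage lockers are required, but only 6 are allowed.

No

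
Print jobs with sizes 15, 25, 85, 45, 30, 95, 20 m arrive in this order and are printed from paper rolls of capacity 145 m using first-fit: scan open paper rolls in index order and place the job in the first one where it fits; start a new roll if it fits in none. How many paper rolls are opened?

3

  15 → roll 1 (new)  [load 15/145]
  25 → roll 1  [load 40/145]
  85 → roll 1  [load 125/145]
  45 → roll 2 (new)  [load 45/145]
  30 → roll 2  [load 75/145]
  95 → roll 3 (new)  [load 95/145]
  20 → roll 1  [load 145/145]
3 paper rolls opened.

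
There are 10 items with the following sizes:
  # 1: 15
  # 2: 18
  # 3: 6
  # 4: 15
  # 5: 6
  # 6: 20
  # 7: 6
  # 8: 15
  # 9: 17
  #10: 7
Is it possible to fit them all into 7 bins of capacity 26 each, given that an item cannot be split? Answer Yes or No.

A valid assignment using 6 bins:
  bin 1: 20 + 6 = 26
  bin 2: 18 + 7 = 25
  bin 3: 17 + 6 = 23
  bin 4: 15 + 6 = 21
  bin 5: 15 = 15
  bin 6: 15 = 15
That uses only 6 ≤ 7, so 7 bins are enough.

Yes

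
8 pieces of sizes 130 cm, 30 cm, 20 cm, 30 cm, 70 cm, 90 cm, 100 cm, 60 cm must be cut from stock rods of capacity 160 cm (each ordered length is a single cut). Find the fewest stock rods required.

4

Total = 130 + 100 + 90 + 70 + 60 + 30 + 30 + 20 = 530 cm.
Lower bound: ⌈530/160⌉ = 4 stock rods.
A packing using 4 stock rods:
  stock rod 1: 130 + 30 = 160
  stock rod 2: 100 + 60 = 160
  stock rod 3: 90 + 70 = 160
  stock rod 4: 30 + 20 = 50
This matches the lower bound, so 4 is optimal.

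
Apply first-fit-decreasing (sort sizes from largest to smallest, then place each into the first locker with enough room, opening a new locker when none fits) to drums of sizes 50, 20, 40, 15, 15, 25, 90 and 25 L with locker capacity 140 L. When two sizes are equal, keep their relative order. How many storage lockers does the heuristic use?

Sorted descending: 90, 50, 40, 25, 25, 20, 15, 15.
  90 → locker 1 (new)  [load 90/140]
  50 → locker 1  [load 140/140]
  40 → locker 2 (new)  [load 40/140]
  25 → locker 2  [load 65/140]
  25 → locker 2  [load 90/140]
  20 → locker 2  [load 110/140]
  15 → locker 2  [load 125/140]
  15 → locker 2  [load 140/140]
2 storage lockers opened.

2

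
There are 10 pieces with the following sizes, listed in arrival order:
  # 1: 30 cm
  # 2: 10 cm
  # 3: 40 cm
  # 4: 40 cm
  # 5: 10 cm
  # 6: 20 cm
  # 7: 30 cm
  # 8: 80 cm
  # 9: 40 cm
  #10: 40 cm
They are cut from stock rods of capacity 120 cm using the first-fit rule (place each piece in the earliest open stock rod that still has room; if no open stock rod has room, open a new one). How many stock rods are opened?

3

  30 → stock rod 1 (new)  [load 30/120]
  10 → stock rod 1  [load 40/120]
  40 → stock rod 1  [load 80/120]
  40 → stock rod 1  [load 120/120]
  10 → stock rod 2 (new)  [load 10/120]
  20 → stock rod 2  [load 30/120]
  30 → stock rod 2  [load 60/120]
  80 → stock rod 3 (new)  [load 80/120]
  40 → stock rod 2  [load 100/120]
  40 → stock rod 3  [load 120/120]
3 stock rods opened.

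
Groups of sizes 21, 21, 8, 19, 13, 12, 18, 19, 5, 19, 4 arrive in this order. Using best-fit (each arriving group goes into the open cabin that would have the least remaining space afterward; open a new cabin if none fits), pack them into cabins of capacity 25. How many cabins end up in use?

8

  21 → cabin 1 (new)  [load 21/25]
  21 → cabin 2 (new)  [load 21/25]
  8 → cabin 3 (new)  [load 8/25]
  19 → cabin 4 (new)  [load 19/25]
  13 → cabin 3  [load 21/25]
  12 → cabin 5 (new)  [load 12/25]
  18 → cabin 6 (new)  [load 18/25]
  19 → cabin 7 (new)  [load 19/25]
  5 → cabin 4  [load 24/25]
  19 → cabin 8 (new)  [load 19/25]
  4 → cabin 1  [load 25/25]
8 cabins opened.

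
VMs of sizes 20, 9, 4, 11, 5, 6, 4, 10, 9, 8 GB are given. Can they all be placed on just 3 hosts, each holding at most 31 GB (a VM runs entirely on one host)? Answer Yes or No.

Yes

A valid assignment using 3 hosts:
  host 1: 20 + 11 = 31
  host 2: 10 + 9 + 9 = 28
  host 3: 8 + 6 + 5 + 4 + 4 = 27
Every load is within 31 GB, so 3 hosts suffice.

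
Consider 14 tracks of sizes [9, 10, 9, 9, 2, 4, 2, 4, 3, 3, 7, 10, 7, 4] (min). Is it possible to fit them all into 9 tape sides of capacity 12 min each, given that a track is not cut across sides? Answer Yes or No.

Yes

A valid assignment using 8 tape sides:
  side 1: 10 + 2 = 12
  side 2: 10 + 2 = 12
  side 3: 9 + 3 = 12
  side 4: 9 + 3 = 12
  side 5: 9 = 9
  side 6: 7 + 4 = 11
  side 7: 7 + 4 = 11
  side 8: 4 = 4
That uses only 8 ≤ 9, so 9 tape sides are enough.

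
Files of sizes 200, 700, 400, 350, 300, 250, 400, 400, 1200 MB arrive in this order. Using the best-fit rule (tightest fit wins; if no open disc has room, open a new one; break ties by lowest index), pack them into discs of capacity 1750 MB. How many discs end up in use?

3

  200 → disc 1 (new)  [load 200/1750]
  700 → disc 1  [load 900/1750]
  400 → disc 1  [load 1300/1750]
  350 → disc 1  [load 1650/1750]
  300 → disc 2 (new)  [load 300/1750]
  250 → disc 2  [load 550/1750]
  400 → disc 2  [load 950/1750]
  400 → disc 2  [load 1350/1750]
  1200 → disc 3 (new)  [load 1200/1750]
3 discs opened.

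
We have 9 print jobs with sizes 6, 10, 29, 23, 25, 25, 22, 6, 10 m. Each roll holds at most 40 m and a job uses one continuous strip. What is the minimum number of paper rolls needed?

Total = 29 + 25 + 25 + 23 + 22 + 10 + 10 + 6 + 6 = 156 m.
Lower bound: ⌈156/40⌉ = 4 paper rolls.
Also, 5 print jobs each exceed 20 m, and no two of those can share a roll, so at least 5 paper rolls are needed.
A packing using 5 paper rolls:
  roll 1: 29 + 10 = 39
  roll 2: 25 + 10 = 35
  roll 3: 25 + 6 + 6 = 37
  roll 4: 23 = 23
  roll 5: 22 = 22
This matches the lower bound, so 5 is optimal.

5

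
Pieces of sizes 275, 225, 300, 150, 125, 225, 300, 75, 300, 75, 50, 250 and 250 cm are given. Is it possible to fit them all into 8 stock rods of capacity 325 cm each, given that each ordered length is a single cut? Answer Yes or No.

No

Total = 2600 cm; ⌈2600/325⌉ = 8.
The bound of 8 does not rule out 8, but exhaustive search shows no assignment into 8 stock rods of capacity 325 cm exists — the minimum is 9.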